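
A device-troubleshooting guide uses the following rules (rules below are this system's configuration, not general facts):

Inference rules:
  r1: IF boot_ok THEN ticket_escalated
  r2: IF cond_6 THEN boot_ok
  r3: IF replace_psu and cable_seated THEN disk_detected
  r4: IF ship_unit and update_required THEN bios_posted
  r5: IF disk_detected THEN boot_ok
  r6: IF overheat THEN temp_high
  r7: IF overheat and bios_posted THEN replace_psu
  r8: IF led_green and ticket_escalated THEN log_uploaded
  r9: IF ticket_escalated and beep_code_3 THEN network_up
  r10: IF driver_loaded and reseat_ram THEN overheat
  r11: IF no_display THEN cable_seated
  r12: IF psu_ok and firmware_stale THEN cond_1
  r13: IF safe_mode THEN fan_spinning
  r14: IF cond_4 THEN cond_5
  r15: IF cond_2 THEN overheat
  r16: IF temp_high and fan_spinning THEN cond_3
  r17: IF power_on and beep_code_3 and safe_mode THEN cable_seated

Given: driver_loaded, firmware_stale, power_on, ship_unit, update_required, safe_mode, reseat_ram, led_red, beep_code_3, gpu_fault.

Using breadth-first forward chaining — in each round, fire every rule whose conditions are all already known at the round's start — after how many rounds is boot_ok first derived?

4

[1] r4 [IF ship_unit and update_required THEN bios_posted]; r10 [IF driver_loaded and reseat_ram THEN overheat]; r13 [IF safe_mode THEN fan_spinning]; r17 [IF power_on and beep_code_3 and safe_mode THEN cable_seated]. ⇒ new: bios_posted, overheat, fan_spinning, cable_seated.
[2] r6 [IF overheat THEN temp_high]; r7 [IF overheat and bios_posted THEN replace_psu]. ⇒ new: temp_high, replace_psu.
[3] r3 [IF replace_psu and cable_seated THEN disk_detected]; r16 [IF temp_high and fan_spinning THEN cond_3]. ⇒ new: disk_detected, cond_3.
[4] r5 [IF disk_detected THEN boot_ok]. ⇒ new: boot_ok.
boot_ok first appears in round 4.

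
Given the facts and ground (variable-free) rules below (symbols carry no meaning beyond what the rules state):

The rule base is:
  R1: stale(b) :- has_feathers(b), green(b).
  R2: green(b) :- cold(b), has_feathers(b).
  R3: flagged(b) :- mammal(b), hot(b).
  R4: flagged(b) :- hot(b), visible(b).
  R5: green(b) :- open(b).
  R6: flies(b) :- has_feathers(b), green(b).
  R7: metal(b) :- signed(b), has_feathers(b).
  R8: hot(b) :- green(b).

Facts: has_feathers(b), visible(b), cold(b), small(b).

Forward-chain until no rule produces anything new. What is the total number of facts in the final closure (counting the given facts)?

Round 1: R2 [green(b) :- cold(b), has_feathers(b).]. Adds green(b).
Round 2: R1 [stale(b) :- has_feathers(b), green(b).]; R6 [flies(b) :- has_feathers(b), green(b).]; R8 [hot(b) :- green(b).]. Adds stale(b), flies(b), hot(b).
Round 3: R4 [flagged(b) :- hot(b), visible(b).]. Adds flagged(b).
Closure: {cold(b), flagged(b), flies(b), green(b), has_feathers(b), hot(b), small(b), stale(b), visible(b)} — 9 facts.

9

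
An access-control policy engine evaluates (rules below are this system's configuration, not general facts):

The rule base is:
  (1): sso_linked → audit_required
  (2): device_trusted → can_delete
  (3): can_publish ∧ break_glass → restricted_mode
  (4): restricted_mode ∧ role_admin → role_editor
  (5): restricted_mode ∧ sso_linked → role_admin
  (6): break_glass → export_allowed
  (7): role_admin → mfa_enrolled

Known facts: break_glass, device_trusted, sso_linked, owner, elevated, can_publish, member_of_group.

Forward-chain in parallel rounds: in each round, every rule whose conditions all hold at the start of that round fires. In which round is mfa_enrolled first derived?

3

Round 1: (1) [sso_linked → audit_required]; (2) [device_trusted → can_delete]; (3) [can_publish ∧ break_glass → restricted_mode]; (6) [break_glass → export_allowed]. Adds audit_required, can_delete, restricted_mode, export_allowed.
Round 2: (5) [restricted_mode ∧ sso_linked → role_admin]. Adds role_admin.
Round 3: (4) [restricted_mode ∧ role_admin → role_editor]; (7) [role_admin → mfa_enrolled]. Adds role_editor, mfa_enrolled.
mfa_enrolled first appears in round 3.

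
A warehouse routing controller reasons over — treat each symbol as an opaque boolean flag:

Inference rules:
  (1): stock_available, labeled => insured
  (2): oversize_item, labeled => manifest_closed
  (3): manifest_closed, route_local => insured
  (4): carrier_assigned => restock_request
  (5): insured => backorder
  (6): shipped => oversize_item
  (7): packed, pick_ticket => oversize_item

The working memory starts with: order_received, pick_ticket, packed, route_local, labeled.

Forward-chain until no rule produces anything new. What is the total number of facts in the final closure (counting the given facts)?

Round 1 fires (7), giving oversize_item.
Round 2 fires (2), giving manifest_closed.
Round 3 fires (3), giving insured.
Round 4 fires (5), giving backorder.
Closure: {backorder, insured, labeled, manifest_closed, order_received, oversize_item, packed, pick_ticket, route_local} — 9 facts.

9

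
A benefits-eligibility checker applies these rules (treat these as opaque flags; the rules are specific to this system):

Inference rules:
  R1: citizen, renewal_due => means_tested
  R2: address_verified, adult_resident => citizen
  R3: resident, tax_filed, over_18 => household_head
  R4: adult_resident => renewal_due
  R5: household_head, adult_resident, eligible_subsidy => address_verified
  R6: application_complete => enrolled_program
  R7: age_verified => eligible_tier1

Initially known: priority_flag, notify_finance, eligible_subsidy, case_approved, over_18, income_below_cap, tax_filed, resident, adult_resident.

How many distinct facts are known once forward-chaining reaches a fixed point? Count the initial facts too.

Round 1: R3 [resident, tax_filed, over_18 => household_head]; R4 [adult_resident => renewal_due]. Adds household_head, renewal_due.
Round 2: R5 [household_head, adult_resident, eligible_subsidy => address_verified]. Adds address_verified.
Round 3: R2 [address_verified, adult_resident => citizen]. Adds citizen.
Round 4: R1 [citizen, renewal_due => means_tested]. Adds means_tested.
Closure: {address_verified, adult_resident, case_approved, citizen, eligible_subsidy, household_head, income_below_cap, means_tested, notify_finance, over_18, priority_flag, renewal_due, resident, tax_filed} — 14 facts.

14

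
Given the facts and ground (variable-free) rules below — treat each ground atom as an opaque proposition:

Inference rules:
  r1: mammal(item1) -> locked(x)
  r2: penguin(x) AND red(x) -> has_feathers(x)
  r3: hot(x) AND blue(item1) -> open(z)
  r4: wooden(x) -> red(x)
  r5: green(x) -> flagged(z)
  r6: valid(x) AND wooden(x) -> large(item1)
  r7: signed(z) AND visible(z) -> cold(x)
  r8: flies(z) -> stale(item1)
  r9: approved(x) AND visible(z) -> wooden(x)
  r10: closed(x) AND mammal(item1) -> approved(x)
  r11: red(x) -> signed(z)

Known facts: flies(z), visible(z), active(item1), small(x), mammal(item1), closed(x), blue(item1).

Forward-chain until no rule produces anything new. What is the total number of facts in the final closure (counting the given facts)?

14

Round 1 — r1, r8, r10, derive locked(x), stale(item1), approved(x).
Round 2 — r9, derive wooden(x).
Round 3 — r4, derive red(x).
Round 4 — r11, derive signed(z).
Round 5 — r7, derive cold(x).
Closure: {active(item1), approved(x), blue(item1), closed(x), cold(x), flies(z), locked(x), mammal(item1), red(x), signed(z), small(x), stale(item1), visible(z), wooden(x)} — 14 facts.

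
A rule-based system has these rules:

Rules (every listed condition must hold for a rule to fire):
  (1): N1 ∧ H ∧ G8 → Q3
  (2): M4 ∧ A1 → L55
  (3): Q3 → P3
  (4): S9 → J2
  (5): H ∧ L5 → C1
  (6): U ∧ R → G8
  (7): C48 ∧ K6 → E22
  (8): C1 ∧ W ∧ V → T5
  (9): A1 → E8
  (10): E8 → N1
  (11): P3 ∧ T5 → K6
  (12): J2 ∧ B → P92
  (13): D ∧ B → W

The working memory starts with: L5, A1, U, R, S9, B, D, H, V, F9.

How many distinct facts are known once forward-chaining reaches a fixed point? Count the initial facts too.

Round 1: (4) [S9 → J2]; (5) [H ∧ L5 → C1]; (6) [U ∧ R → G8]; (9) [A1 → E8]; (13) [D ∧ B → W]. New: J2, C1, G8, E8, W.
Round 2: (8) [C1 ∧ W ∧ V → T5]; (10) [E8 → N1]; (12) [J2 ∧ B → P92]. New: T5, N1, P92.
Round 3: (1) [N1 ∧ H ∧ G8 → Q3]. New: Q3.
Round 4: (3) [Q3 → P3]. New: P3.
Round 5: (11) [P3 ∧ T5 → K6]. New: K6.
Closure: {A1, B, C1, D, E8, F9, G8, H, J2, K6, L5, N1, P3, P92, Q3, R, S9, T5, U, V, W} — 21 facts.

21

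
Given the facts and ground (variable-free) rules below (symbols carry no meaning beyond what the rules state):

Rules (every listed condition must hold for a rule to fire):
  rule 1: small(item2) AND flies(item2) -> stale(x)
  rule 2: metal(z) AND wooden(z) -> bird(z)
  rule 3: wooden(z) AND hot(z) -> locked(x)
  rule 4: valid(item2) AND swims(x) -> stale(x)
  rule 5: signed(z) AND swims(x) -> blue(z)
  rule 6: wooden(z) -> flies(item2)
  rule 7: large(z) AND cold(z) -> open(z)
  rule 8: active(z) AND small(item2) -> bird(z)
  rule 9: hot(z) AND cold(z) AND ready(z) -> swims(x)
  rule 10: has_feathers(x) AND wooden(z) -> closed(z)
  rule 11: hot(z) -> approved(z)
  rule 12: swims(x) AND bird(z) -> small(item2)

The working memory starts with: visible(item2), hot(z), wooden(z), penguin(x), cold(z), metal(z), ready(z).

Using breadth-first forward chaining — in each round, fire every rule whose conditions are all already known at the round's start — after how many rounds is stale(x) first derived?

Round 1: rule 2 [metal(z) AND wooden(z) -> bird(z)]; rule 3 [wooden(z) AND hot(z) -> locked(x)]; rule 6 [wooden(z) -> flies(item2)]; rule 9 [hot(z) AND cold(z) AND ready(z) -> swims(x)]; rule 11 [hot(z) -> approved(z)]. New: bird(z), locked(x), flies(item2), swims(x), approved(z).
Round 2: rule 12 [swims(x) AND bird(z) -> small(item2)]. New: small(item2).
Round 3: rule 1 [small(item2) AND flies(item2) -> stale(x)]. New: stale(x).
stale(x) first appears in round 3.

3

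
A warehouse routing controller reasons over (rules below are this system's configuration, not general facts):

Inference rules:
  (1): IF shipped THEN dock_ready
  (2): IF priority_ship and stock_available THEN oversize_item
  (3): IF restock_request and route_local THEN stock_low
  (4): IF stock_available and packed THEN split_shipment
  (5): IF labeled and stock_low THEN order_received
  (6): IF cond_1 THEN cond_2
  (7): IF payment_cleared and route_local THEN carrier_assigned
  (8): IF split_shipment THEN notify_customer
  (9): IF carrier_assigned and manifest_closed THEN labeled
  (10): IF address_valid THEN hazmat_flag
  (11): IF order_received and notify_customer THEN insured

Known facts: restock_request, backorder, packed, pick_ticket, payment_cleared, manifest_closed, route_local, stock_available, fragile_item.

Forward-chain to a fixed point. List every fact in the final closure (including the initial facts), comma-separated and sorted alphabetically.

backorder, carrier_assigned, fragile_item, insured, labeled, manifest_closed, notify_customer, order_received, packed, payment_cleared, pick_ticket, restock_request, route_local, split_shipment, stock_available, stock_low

Round 1: (3) [IF restock_request and route_local THEN stock_low]; (4) [IF stock_available and packed THEN split_shipment]; (7) [IF payment_cleared and route_local THEN carrier_assigned]. Adds stock_low, split_shipment, carrier_assigned.
Round 2: (8) [IF split_shipment THEN notify_customer]; (9) [IF carrier_assigned and manifest_closed THEN labeled]. Adds notify_customer, labeled.
Round 3: (5) [IF labeled and stock_low THEN order_received]. Adds order_received.
Round 4: (11) [IF order_received and notify_customer THEN insured]. Adds insured.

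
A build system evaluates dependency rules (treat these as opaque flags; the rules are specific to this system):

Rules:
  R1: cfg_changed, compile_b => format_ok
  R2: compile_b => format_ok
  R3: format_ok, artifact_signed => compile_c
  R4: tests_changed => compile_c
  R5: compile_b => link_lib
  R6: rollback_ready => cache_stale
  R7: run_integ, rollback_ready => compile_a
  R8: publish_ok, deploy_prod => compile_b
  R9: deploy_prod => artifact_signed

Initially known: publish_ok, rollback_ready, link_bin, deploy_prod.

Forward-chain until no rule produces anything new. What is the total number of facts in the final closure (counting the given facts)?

10

Round 1 — R6, R8, R9, derive cache_stale, compile_b, artifact_signed.
Round 2 — R2, R5, derive format_ok, link_lib.
Round 3 — R3, derive compile_c.
Closure: {artifact_signed, cache_stale, compile_b, compile_c, deploy_prod, format_ok, link_bin, link_lib, publish_ok, rollback_ready} — 10 facts.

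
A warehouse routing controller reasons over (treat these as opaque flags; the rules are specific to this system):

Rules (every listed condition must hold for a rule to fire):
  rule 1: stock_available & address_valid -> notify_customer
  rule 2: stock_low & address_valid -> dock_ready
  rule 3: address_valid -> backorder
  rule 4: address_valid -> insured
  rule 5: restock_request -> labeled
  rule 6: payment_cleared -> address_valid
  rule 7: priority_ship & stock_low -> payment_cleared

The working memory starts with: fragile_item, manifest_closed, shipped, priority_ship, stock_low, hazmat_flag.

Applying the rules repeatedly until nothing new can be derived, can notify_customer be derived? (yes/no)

no

Round 1 — rule 7, derive payment_cleared.
Round 2 — rule 6, derive address_valid.
Round 3 — rule 2, rule 3, rule 4, derive dock_ready, backorder, insured.
Fixed point reached. notify_customer is concluded only by rule 1; rule 1 needs stock_available (never derived).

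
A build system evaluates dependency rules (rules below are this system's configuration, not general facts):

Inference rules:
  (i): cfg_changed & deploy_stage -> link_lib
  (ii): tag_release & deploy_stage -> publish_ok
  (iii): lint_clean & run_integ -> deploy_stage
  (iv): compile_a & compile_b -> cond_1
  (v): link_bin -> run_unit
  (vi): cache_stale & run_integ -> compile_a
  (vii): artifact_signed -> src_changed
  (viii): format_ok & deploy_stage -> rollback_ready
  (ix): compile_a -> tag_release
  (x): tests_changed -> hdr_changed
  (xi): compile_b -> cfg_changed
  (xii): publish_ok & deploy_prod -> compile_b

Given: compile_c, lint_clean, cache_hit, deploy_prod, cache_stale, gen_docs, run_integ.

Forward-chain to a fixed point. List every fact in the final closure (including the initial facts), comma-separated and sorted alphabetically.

cache_hit, cache_stale, cfg_changed, compile_a, compile_b, compile_c, cond_1, deploy_prod, deploy_stage, gen_docs, link_lib, lint_clean, publish_ok, run_integ, tag_release

[1] (iii) [lint_clean & run_integ -> deploy_stage]; (vi) [cache_stale & run_integ -> compile_a]. ⇒ new: deploy_stage, compile_a.
[2] (ix) [compile_a -> tag_release]. ⇒ new: tag_release.
[3] (ii) [tag_release & deploy_stage -> publish_ok]. ⇒ new: publish_ok.
[4] (xii) [publish_ok & deploy_prod -> compile_b]. ⇒ new: compile_b.
[5] (iv) [compile_a & compile_b -> cond_1]; (xi) [compile_b -> cfg_changed]. ⇒ new: cond_1, cfg_changed.
[6] (i) [cfg_changed & deploy_stage -> link_lib]. ⇒ new: link_lib.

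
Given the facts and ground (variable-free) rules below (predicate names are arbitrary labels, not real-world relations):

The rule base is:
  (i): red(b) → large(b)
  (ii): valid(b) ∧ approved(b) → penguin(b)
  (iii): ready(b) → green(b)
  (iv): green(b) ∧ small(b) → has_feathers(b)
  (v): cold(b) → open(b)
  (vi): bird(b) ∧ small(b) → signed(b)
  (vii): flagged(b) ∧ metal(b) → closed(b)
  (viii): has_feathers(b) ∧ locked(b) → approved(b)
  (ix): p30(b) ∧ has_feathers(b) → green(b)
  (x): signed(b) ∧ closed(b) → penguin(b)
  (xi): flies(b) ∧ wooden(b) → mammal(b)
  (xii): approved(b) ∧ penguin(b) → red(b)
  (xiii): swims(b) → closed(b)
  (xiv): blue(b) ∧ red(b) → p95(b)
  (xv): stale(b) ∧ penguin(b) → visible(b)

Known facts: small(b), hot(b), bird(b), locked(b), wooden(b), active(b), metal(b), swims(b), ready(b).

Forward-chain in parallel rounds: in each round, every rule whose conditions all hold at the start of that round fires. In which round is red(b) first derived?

4

Round 1: (iii) [ready(b) → green(b)]; (vi) [bird(b) ∧ small(b) → signed(b)]; (xiii) [swims(b) → closed(b)]. New: green(b), signed(b), closed(b).
Round 2: (iv) [green(b) ∧ small(b) → has_feathers(b)]; (x) [signed(b) ∧ closed(b) → penguin(b)]. New: has_feathers(b), penguin(b).
Round 3: (viii) [has_feathers(b) ∧ locked(b) → approved(b)]. New: approved(b).
Round 4: (xii) [approved(b) ∧ penguin(b) → red(b)]. New: red(b).
red(b) first appears in round 4.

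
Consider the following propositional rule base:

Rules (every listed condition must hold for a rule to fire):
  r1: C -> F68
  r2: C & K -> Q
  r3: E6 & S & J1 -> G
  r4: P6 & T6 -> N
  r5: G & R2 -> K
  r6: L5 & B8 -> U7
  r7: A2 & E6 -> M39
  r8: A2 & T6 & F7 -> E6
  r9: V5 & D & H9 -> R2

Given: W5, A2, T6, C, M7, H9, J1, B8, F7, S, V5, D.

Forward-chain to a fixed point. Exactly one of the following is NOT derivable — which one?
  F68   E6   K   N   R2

Round 1: r1 [C -> F68]; r8 [A2 & T6 & F7 -> E6]; r9 [V5 & D & H9 -> R2]. Adds F68, E6, R2.
Round 2: r3 [E6 & S & J1 -> G]; r7 [A2 & E6 -> M39]. Adds G, M39.
Round 3: r5 [G & R2 -> K]. Adds K.
Round 4: r2 [C & K -> Q]. Adds Q.
Derived: R2 (round 1), E6 (round 1), K (round 3), F68 (round 1). N never appears in any round.

N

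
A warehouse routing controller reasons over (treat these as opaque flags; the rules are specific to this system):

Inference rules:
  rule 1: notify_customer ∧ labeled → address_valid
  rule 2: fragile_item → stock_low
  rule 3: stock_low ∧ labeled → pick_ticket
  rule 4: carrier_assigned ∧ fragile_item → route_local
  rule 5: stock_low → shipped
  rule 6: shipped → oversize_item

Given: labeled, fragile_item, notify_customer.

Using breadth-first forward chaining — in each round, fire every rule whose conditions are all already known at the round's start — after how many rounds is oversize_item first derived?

3

Round 1 fires rule 1, rule 2, giving address_valid, stock_low.
Round 2 fires rule 3, rule 5, giving pick_ticket, shipped.
Round 3 fires rule 6, giving oversize_item.
oversize_item first appears in round 3.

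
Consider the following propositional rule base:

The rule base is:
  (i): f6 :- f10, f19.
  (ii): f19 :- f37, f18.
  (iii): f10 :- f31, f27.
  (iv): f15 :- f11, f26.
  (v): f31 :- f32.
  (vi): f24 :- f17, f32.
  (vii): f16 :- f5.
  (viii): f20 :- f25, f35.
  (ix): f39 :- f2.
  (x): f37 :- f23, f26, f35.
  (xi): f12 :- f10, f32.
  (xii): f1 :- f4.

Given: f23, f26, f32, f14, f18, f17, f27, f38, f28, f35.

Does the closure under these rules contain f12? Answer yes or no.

[1] (v) [f31 :- f32.]; (vi) [f24 :- f17, f32.]; (x) [f37 :- f23, f26, f35.]. ⇒ new: f31, f24, f37.
[2] (ii) [f19 :- f37, f18.]; (iii) [f10 :- f31, f27.]. ⇒ new: f19, f10.
[3] (i) [f6 :- f10, f19.]; (xi) [f12 :- f10, f32.]. ⇒ new: f6, f12.
f12 appears in round 3, so it is derivable.

yes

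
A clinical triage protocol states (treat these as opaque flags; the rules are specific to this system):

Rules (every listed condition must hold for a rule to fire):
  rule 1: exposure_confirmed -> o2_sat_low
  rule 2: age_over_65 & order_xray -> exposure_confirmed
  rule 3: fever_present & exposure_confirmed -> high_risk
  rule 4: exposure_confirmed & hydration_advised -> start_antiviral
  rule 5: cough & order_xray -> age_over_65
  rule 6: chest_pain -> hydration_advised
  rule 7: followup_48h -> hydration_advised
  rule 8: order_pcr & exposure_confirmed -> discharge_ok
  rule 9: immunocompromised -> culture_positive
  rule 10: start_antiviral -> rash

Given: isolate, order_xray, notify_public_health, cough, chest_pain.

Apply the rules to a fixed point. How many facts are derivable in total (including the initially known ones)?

11

Round 1: rule 5 [cough & order_xray -> age_over_65]; rule 6 [chest_pain -> hydration_advised]. New: age_over_65, hydration_advised.
Round 2: rule 2 [age_over_65 & order_xray -> exposure_confirmed]. New: exposure_confirmed.
Round 3: rule 1 [exposure_confirmed -> o2_sat_low]; rule 4 [exposure_confirmed & hydration_advised -> start_antiviral]. New: o2_sat_low, start_antiviral.
Round 4: rule 10 [start_antiviral -> rash]. New: rash.
Closure: {age_over_65, chest_pain, cough, exposure_confirmed, hydration_advised, isolate, notify_public_health, o2_sat_low, order_xray, rash, start_antiviral} — 11 facts.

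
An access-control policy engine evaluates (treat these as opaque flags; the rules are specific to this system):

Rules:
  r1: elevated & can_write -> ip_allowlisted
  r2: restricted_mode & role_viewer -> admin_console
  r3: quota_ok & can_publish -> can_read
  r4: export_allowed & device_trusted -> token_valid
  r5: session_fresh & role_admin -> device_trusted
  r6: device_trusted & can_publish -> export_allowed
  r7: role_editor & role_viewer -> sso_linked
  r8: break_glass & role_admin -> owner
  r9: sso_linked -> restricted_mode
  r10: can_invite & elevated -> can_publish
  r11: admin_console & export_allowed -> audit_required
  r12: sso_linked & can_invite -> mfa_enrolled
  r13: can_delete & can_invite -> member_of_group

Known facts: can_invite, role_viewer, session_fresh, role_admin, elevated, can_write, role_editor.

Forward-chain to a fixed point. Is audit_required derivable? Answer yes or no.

[1] r1 [elevated & can_write -> ip_allowlisted]; r5 [session_fresh & role_admin -> device_trusted]; r7 [role_editor & role_viewer -> sso_linked]; r10 [can_invite & elevated -> can_publish]. ⇒ new: ip_allowlisted, device_trusted, sso_linked, can_publish.
[2] r6 [device_trusted & can_publish -> export_allowed]; r9 [sso_linked -> restricted_mode]; r12 [sso_linked & can_invite -> mfa_enrolled]. ⇒ new: export_allowed, restricted_mode, mfa_enrolled.
[3] r2 [restricted_mode & role_viewer -> admin_console]; r4 [export_allowed & device_trusted -> token_valid]. ⇒ new: admin_console, token_valid.
[4] r11 [admin_console & export_allowed -> audit_required]. ⇒ new: audit_required.
audit_required appears in round 4, so it is derivable.

yes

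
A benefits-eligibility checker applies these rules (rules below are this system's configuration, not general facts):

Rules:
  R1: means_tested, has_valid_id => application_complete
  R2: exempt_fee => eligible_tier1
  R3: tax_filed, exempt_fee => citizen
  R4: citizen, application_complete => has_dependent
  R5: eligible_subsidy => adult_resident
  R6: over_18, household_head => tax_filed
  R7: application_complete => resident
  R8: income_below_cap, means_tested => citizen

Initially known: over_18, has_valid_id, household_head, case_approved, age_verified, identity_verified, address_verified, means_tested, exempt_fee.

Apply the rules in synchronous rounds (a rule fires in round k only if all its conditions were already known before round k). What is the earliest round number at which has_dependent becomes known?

Round 1 — R1, R2, R6, derive application_complete, eligible_tier1, tax_filed.
Round 2 — R3, R7, derive citizen, resident.
Round 3 — R4, derive has_dependent.
has_dependent first appears in round 3.

3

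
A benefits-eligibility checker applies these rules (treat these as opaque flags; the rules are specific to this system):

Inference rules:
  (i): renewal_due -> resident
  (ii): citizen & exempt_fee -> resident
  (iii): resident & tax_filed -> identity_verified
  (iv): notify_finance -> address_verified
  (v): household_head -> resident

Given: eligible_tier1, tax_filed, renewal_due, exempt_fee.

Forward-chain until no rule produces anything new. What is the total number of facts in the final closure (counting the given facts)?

6

Round 1: (i) [renewal_due -> resident]. New: resident.
Round 2: (iii) [resident & tax_filed -> identity_verified]. New: identity_verified.
Closure: {eligible_tier1, exempt_fee, identity_verified, renewal_due, resident, tax_filed} — 6 facts.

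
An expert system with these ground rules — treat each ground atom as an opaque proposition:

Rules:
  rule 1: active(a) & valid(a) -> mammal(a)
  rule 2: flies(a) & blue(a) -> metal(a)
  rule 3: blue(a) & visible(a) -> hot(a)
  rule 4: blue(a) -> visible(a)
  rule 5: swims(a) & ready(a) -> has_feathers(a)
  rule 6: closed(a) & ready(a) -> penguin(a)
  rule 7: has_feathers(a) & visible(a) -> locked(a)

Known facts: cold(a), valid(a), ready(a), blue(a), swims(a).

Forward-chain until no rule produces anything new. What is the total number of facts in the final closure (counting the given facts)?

[1] rule 4 [blue(a) -> visible(a)]; rule 5 [swims(a) & ready(a) -> has_feathers(a)]. ⇒ new: visible(a), has_feathers(a).
[2] rule 3 [blue(a) & visible(a) -> hot(a)]; rule 7 [has_feathers(a) & visible(a) -> locked(a)]. ⇒ new: hot(a), locked(a).
Closure: {blue(a), cold(a), has_feathers(a), hot(a), locked(a), ready(a), swims(a), valid(a), visible(a)} — 9 facts.

9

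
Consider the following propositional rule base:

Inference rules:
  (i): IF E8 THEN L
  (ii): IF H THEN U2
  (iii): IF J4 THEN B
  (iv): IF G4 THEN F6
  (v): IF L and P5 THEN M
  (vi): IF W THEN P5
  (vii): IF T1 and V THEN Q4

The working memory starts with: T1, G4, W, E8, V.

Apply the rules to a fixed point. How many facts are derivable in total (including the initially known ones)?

10

[1] (i) [IF E8 THEN L]; (iv) [IF G4 THEN F6]; (vi) [IF W THEN P5]; (vii) [IF T1 and V THEN Q4]. ⇒ new: L, F6, P5, Q4.
[2] (v) [IF L and P5 THEN M]. ⇒ new: M.
Closure: {E8, F6, G4, L, M, P5, Q4, T1, V, W} — 10 facts.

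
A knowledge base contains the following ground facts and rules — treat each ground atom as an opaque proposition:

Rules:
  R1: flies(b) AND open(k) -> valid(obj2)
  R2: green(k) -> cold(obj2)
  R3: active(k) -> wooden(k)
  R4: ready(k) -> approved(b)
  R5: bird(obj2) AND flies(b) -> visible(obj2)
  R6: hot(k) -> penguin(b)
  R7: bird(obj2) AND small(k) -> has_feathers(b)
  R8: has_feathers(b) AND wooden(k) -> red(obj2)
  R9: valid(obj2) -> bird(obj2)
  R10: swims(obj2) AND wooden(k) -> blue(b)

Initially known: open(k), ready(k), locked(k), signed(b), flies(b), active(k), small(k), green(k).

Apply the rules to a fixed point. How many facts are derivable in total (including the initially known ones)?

Round 1 — R1, R2, R3, R4, derive valid(obj2), cold(obj2), wooden(k), approved(b).
Round 2 — R9, derive bird(obj2).
Round 3 — R5, R7, derive visible(obj2), has_feathers(b).
Round 4 — R8, derive red(obj2).
Closure: {active(k), approved(b), bird(obj2), cold(obj2), flies(b), green(k), has_feathers(b), locked(k), open(k), ready(k), red(obj2), signed(b), small(k), valid(obj2), visible(obj2), wooden(k)} — 16 facts.

16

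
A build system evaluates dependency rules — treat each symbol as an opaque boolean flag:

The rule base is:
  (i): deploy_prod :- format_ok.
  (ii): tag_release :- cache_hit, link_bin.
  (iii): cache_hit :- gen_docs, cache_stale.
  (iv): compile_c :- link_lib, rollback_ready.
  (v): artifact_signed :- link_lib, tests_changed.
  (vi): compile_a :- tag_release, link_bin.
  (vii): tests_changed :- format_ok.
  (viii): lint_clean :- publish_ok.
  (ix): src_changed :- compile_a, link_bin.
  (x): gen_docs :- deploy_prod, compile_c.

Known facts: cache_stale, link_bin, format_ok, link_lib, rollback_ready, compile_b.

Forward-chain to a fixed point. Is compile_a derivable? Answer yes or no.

Round 1 — (i), (iv), (vii), derive deploy_prod, compile_c, tests_changed.
Round 2 — (v), (x), derive artifact_signed, gen_docs.
Round 3 — (iii), derive cache_hit.
Round 4 — (ii), derive tag_release.
Round 5 — (vi), derive compile_a.
Round 6 — (ix), derive src_changed.
compile_a appears in round 5, so it is derivable.

yes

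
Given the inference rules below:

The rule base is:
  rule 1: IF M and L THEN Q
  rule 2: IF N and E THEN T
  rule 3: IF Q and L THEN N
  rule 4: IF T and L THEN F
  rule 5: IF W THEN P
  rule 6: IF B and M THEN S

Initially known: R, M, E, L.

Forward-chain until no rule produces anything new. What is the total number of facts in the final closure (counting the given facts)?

8

Round 1 fires rule 1, giving Q.
Round 2 fires rule 3, giving N.
Round 3 fires rule 2, giving T.
Round 4 fires rule 4, giving F.
Closure: {E, F, L, M, N, Q, R, T} — 8 facts.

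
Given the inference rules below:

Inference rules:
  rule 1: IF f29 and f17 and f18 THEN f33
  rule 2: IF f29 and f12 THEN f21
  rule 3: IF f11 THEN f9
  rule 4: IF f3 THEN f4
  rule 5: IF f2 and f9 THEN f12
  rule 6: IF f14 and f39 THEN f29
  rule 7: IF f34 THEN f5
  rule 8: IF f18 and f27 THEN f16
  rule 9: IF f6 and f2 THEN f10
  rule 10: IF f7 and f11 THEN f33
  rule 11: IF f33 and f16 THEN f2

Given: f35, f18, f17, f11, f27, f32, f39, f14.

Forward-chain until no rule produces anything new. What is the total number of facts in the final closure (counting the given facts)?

Round 1 fires rule 3, rule 6, rule 8, giving f9, f29, f16.
Round 2 fires rule 1, giving f33.
Round 3 fires rule 11, giving f2.
Round 4 fires rule 5, giving f12.
Round 5 fires rule 2, giving f21.
Closure: {f11, f12, f14, f16, f17, f18, f2, f21, f27, f29, f32, f33, f35, f39, f9} — 15 facts.

15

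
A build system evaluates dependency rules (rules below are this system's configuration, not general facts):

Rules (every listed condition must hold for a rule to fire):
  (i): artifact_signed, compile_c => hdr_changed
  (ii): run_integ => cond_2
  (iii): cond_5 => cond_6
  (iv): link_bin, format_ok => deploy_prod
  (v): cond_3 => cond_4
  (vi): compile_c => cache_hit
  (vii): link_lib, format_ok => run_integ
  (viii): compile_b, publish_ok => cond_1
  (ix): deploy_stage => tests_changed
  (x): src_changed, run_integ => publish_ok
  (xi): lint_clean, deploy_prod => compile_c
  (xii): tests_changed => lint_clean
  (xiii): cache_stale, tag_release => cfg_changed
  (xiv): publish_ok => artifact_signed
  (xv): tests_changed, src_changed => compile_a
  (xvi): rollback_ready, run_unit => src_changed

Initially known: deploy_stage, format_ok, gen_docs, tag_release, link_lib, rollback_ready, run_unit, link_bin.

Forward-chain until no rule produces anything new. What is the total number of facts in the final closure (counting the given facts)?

20

Round 1: (iv) [link_bin, format_ok => deploy_prod]; (vii) [link_lib, format_ok => run_integ]; (ix) [deploy_stage => tests_changed]; (xvi) [rollback_ready, run_unit => src_changed]. Adds deploy_prod, run_integ, tests_changed, src_changed.
Round 2: (ii) [run_integ => cond_2]; (x) [src_changed, run_integ => publish_ok]; (xii) [tests_changed => lint_clean]; (xv) [tests_changed, src_changed => compile_a]. Adds cond_2, publish_ok, lint_clean, compile_a.
Round 3: (xi) [lint_clean, deploy_prod => compile_c]; (xiv) [publish_ok => artifact_signed]. Adds compile_c, artifact_signed.
Round 4: (i) [artifact_signed, compile_c => hdr_changed]; (vi) [compile_c => cache_hit]. Adds hdr_changed, cache_hit.
Closure: {artifact_signed, cache_hit, compile_a, compile_c, cond_2, deploy_prod, deploy_stage, format_ok, gen_docs, hdr_changed, link_bin, link_lib, lint_clean, publish_ok, rollback_ready, run_integ, run_unit, src_changed, tag_release, tests_changed} — 20 facts.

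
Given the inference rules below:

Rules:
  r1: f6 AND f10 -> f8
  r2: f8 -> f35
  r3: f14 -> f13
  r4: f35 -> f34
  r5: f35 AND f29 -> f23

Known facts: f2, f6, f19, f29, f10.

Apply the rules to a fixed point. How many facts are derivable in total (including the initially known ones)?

9

[1] r1 [f6 AND f10 -> f8]. ⇒ new: f8.
[2] r2 [f8 -> f35]. ⇒ new: f35.
[3] r4 [f35 -> f34]; r5 [f35 AND f29 -> f23]. ⇒ new: f34, f23.
Closure: {f10, f19, f2, f23, f29, f34, f35, f6, f8} — 9 facts.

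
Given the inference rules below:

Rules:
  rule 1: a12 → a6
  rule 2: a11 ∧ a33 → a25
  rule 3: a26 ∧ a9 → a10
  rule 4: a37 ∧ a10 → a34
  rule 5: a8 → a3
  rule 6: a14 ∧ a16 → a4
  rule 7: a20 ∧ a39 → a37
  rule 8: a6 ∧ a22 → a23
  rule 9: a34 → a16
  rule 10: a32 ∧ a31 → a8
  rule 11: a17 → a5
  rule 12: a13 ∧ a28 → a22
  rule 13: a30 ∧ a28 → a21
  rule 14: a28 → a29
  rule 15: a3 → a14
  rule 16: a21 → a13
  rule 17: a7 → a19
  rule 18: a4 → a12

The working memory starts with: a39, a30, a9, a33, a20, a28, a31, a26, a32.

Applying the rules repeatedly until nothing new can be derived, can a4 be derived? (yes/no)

yes

Round 1 — rule 3, rule 7, rule 10, rule 13, rule 14, derive a10, a37, a8, a21, a29.
Round 2 — rule 4, rule 5, rule 16, derive a34, a3, a13.
Round 3 — rule 9, rule 12, rule 15, derive a16, a22, a14.
Round 4 — rule 6, derive a4.
Round 5 — rule 18, derive a12.
Round 6 — rule 1, derive a6.
Round 7 — rule 8, derive a23.
a4 appears in round 4, so it is derivable.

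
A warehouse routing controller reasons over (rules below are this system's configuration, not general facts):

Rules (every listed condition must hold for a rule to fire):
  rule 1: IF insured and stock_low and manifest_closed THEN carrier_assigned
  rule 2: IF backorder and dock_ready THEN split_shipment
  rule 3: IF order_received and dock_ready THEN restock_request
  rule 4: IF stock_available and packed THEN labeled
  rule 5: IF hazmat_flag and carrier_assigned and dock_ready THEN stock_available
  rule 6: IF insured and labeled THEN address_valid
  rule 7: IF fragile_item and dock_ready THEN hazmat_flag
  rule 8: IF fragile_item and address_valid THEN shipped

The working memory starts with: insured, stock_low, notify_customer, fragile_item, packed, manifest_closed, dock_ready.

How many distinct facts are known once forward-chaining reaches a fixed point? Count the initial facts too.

Round 1: rule 1 [IF insured and stock_low and manifest_closed THEN carrier_assigned]; rule 7 [IF fragile_item and dock_ready THEN hazmat_flag]. New: carrier_assigned, hazmat_flag.
Round 2: rule 5 [IF hazmat_flag and carrier_assigned and dock_ready THEN stock_available]. New: stock_available.
Round 3: rule 4 [IF stock_available and packed THEN labeled]. New: labeled.
Round 4: rule 6 [IF insured and labeled THEN address_valid]. New: address_valid.
Round 5: rule 8 [IF fragile_item and address_valid THEN shipped]. New: shipped.
Closure: {address_valid, carrier_assigned, dock_ready, fragile_item, hazmat_flag, insured, labeled, manifest_closed, notify_customer, packed, shipped, stock_available, stock_low} — 13 facts.

13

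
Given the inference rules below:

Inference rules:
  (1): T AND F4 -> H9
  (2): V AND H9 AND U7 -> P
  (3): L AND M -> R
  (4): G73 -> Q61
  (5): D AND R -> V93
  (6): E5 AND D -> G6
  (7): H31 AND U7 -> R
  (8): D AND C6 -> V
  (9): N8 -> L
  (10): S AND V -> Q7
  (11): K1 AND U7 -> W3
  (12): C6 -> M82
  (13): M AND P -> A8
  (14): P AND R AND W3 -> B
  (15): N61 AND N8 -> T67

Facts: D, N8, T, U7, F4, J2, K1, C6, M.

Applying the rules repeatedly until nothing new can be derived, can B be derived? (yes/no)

[1] (1) [T AND F4 -> H9]; (8) [D AND C6 -> V]; (9) [N8 -> L]; (11) [K1 AND U7 -> W3]; (12) [C6 -> M82]. ⇒ new: H9, V, L, W3, M82.
[2] (2) [V AND H9 AND U7 -> P]; (3) [L AND M -> R]. ⇒ new: P, R.
[3] (5) [D AND R -> V93]; (13) [M AND P -> A8]; (14) [P AND R AND W3 -> B]. ⇒ new: V93, A8, B.
B appears in round 3, so it is derivable.

yes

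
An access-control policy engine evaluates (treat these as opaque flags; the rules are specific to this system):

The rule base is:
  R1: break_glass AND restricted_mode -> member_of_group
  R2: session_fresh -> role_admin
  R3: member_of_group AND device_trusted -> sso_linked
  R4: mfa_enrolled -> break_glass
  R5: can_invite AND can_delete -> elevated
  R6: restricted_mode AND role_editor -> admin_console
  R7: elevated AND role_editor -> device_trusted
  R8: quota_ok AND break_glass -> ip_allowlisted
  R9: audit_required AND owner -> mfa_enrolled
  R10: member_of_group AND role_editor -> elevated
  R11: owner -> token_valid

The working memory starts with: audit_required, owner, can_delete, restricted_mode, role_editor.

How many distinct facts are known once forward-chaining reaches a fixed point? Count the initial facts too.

13

Round 1: R6 [restricted_mode AND role_editor -> admin_console]; R9 [audit_required AND owner -> mfa_enrolled]; R11 [owner -> token_valid]. New: admin_console, mfa_enrolled, token_valid.
Round 2: R4 [mfa_enrolled -> break_glass]. New: break_glass.
Round 3: R1 [break_glass AND restricted_mode -> member_of_group]. New: member_of_group.
Round 4: R10 [member_of_group AND role_editor -> elevated]. New: elevated.
Round 5: R7 [elevated AND role_editor -> device_trusted]. New: device_trusted.
Round 6: R3 [member_of_group AND device_trusted -> sso_linked]. New: sso_linked.
Closure: {admin_console, audit_required, break_glass, can_delete, device_trusted, elevated, member_of_group, mfa_enrolled, owner, restricted_mode, role_editor, sso_linked, token_valid} — 13 facts.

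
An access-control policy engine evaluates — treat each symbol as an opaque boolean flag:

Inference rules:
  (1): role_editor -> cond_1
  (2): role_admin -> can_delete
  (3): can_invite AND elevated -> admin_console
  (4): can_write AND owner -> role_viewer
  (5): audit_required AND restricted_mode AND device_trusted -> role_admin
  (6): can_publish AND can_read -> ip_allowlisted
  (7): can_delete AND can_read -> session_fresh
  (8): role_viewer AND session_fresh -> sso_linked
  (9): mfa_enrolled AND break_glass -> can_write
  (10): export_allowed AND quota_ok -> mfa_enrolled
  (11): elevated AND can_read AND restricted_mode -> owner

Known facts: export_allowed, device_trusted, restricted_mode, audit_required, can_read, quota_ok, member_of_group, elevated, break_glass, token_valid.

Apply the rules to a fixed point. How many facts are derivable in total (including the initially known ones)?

Round 1 — (5), (10), (11), derive role_admin, mfa_enrolled, owner.
Round 2 — (2), (9), derive can_delete, can_write.
Round 3 — (4), (7), derive role_viewer, session_fresh.
Round 4 — (8), derive sso_linked.
Closure: {audit_required, break_glass, can_delete, can_read, can_write, device_trusted, elevated, export_allowed, member_of_group, mfa_enrolled, owner, quota_ok, restricted_mode, role_admin, role_viewer, session_fresh, sso_linked, token_valid} — 18 facts.

18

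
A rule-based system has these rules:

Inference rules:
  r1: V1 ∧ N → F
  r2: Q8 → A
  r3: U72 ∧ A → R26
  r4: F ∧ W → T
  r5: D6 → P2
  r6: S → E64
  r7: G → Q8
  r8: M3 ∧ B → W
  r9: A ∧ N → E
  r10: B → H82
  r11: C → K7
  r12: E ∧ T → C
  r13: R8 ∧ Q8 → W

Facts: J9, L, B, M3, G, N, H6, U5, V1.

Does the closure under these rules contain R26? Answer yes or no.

Round 1 — r1, r7, r8, r10, derive F, Q8, W, H82.
Round 2 — r2, r4, derive A, T.
Round 3 — r9, derive E.
Round 4 — r12, derive C.
Round 5 — r11, derive K7.
Fixed point reached. R26 is concluded only by r3; r3 needs U72 (never derived).

no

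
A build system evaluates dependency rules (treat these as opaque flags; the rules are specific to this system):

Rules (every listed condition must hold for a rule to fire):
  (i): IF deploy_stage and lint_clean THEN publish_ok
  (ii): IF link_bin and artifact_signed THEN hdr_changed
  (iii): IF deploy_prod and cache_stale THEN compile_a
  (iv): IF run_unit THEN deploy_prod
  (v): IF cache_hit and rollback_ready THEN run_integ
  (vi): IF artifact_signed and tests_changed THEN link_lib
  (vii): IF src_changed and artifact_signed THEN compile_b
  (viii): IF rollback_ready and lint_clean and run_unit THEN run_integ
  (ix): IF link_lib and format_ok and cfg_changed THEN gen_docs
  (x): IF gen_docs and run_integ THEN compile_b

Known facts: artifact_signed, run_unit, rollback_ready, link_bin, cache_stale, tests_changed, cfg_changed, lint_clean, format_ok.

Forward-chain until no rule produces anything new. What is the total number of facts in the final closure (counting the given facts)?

Round 1: (ii) [IF link_bin and artifact_signed THEN hdr_changed]; (iv) [IF run_unit THEN deploy_prod]; (vi) [IF artifact_signed and tests_changed THEN link_lib]; (viii) [IF rollback_ready and lint_clean and run_unit THEN run_integ]. Adds hdr_changed, deploy_prod, link_lib, run_integ.
Round 2: (iii) [IF deploy_prod and cache_stale THEN compile_a]; (ix) [IF link_lib and format_ok and cfg_changed THEN gen_docs]. Adds compile_a, gen_docs.
Round 3: (x) [IF gen_docs and run_integ THEN compile_b]. Adds compile_b.
Closure: {artifact_signed, cache_stale, cfg_changed, compile_a, compile_b, deploy_prod, format_ok, gen_docs, hdr_changed, link_bin, link_lib, lint_clean, rollback_ready, run_integ, run_unit, tests_changed} — 16 facts.

16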